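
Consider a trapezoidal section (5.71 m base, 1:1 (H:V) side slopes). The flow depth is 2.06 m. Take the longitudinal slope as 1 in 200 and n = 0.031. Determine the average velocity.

With bottom width b = 5.71 m and side slope z = 1: A = (b + zy)y = (5.71 + 1×2.06)×2.06 = 16.01 m²; P = b + 2y√(1+z²) = 5.71 + 2×2.06×1.414 = 11.54 m.
Hydraulic radius R = A/P = 16.01/11.54 = 1.387 m.
From Manning's equation, V = (1/n) R^(2/3) S^(1/2) = (1/0.031) × 1.387^(2/3) × 0.005^(1/2) = 2.84 m/s.

V = 2.84 m/s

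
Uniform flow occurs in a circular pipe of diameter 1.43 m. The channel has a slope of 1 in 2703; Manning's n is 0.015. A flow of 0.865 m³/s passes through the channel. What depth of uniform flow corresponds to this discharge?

y_n = 0.998 m

Manning's equation rearranged: A R^(2/3) = nQ / (1·√S) = 0.015 × 0.865 / (√0.00037) = 0.6746.
Try y = 0.716 m: A R^(2/3) = 0.4055 — low.
Try y = 0.998 m: A R^(2/3) = 0.6747 — ≈ 0.6746.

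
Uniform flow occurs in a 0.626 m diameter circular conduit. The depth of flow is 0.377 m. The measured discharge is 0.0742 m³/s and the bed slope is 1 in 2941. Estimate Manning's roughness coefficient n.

n = 0.015

For a circular section of diameter D = 0.626 m at depth y = 0.377 m, the central angle is θ = 2 arccos(1 − 2y/D) = 3.553 rad. Then A = (D²/8)(θ − sin θ) = 0.1937 m² and P = Dθ/2 = 1.112 m.
Hydraulic radius R = A/P = 0.1937/1.112 = 0.1741 m.
Rearranging Manning's equation: n = (1/Q) A R^(2/3) S^(1/2) = (1/0.0742) × 0.1937 × 0.1741^(2/3) × √0.00034 = 0.015.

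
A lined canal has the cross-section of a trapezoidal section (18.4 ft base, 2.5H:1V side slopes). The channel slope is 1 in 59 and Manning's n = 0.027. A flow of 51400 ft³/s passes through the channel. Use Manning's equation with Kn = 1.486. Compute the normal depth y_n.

Manning's equation rearranged: A R^(2/3) = nQ / (1.486·√S) = 0.027 × 51400 / (1.486 × √0.01695) = 7174.
Trying y = 15.8 ft: A R^(2/3) = 3911 — too small.
Trying y = 24.9 ft: A R^(2/3) = 11200 — too large.
Trying y = 20.6 ft: A R^(2/3) = 7180 — close enough.

y_n = 20.6 ft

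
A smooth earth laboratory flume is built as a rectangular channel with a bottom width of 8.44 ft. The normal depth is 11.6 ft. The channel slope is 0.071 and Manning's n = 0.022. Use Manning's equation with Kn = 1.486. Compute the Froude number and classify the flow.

supercritical

Flow area A = b·y = 8.44 × 11.6 = 97.9 ft². Wetted perimeter P = b + 2y = 8.44 + 2×11.6 = 31.64 ft.
Hydraulic radius R = A/P = 97.9/31.64 = 3.094 ft.
V = (1.486/n) R^(2/3) √S = (1.486/0.022) × 3.094^(2/3) × √0.071 = 38.22 ft/s. Hydraulic depth D_h = A/T = 97.9/8.44 = 11.6 ft.
Froude number Fr = V/√(g·D_h) = 38.22/√(32.2×11.6) = 1.98, which is greater than 1, so the flow is supercritical.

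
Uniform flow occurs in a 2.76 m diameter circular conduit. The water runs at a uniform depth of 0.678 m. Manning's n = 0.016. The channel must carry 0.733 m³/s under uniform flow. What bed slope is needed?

For a circular section of diameter D = 2.76 m at depth y = 0.678 m, the central angle is θ = 2 arccos(1 − 2y/D) = 2.074 rad. Then A = (D²/8)(θ − sin θ) = 1.141 m² and P = Dθ/2 = 2.862 m.
Hydraulic radius R = A/P = 1.141/2.862 = 0.3986 m.
From Manning's equation, S = [nQ / (1 A R^(2/3))]² = [0.016 × 0.733 / (1 × 1.141 × 0.3986^(2/3))]² = 0.00036.

S = 0.00036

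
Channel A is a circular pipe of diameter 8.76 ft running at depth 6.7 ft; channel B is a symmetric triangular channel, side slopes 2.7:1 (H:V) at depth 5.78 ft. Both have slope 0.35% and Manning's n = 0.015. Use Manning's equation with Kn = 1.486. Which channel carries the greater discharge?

Channel A: For a circular section of diameter D = 8.76 ft at depth y = 6.7 ft, the central angle is θ = 2 arccos(1 − 2y/D) = 4.258 rad. Then A = (D²/8)(θ − sin θ) = 49.46 ft² and P = Dθ/2 = 18.65 ft. Hydraulic radius R = A/P = 49.46/18.65 = 2.652 ft. Q_A = (1.486/0.015)·49.46·2.652^(2/3)·√0.0035 = 555.4 ft³/s.
Channel B: For a triangular section with side slope z = 2.7: A = zy² = 2.7×5.78² = 90.2 ft²; P = 2y√(1+z²) = 2×5.78×2.879 = 33.28 ft. Hydraulic radius R = A/P = 90.2/33.28 = 2.71 ft. Q_B = (1.486/0.015)·90.2·2.71^(2/3)·√0.0035 = 1028 ft³/s.
Q_A = 555.4 ft³/s vs Q_B = 1028 ft³/s, so channel B carries more.

channel B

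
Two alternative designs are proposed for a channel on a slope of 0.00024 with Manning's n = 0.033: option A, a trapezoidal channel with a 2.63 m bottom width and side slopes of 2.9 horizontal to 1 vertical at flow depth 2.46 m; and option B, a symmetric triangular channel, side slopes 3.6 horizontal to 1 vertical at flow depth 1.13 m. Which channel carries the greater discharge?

Channel A: With bottom width b = 2.63 m and side slope z = 2.9: A = (b + zy)y = (2.63 + 2.9×2.46)×2.46 = 24.02 m²; P = b + 2y√(1+z²) = 2.63 + 2×2.46×3.068 = 17.72 m. Hydraulic radius R = A/P = 24.02/17.72 = 1.355 m. Q_A = (1/0.033)·24.02·1.355^(2/3)·√0.00024 = 13.81 m³/s.
Channel B: For a triangular section with side slope z = 3.6: A = zy² = 3.6×1.13² = 4.597 m²; P = 2y√(1+z²) = 2×1.13×3.736 = 8.444 m. Hydraulic radius R = A/P = 4.597/8.444 = 0.5444 m. Q_B = (1/0.033)·4.597·0.5444^(2/3)·√0.00024 = 1.439 m³/s.
Q_A = 13.81 m³/s vs Q_B = 1.439 m³/s, so channel A carries more.

channel A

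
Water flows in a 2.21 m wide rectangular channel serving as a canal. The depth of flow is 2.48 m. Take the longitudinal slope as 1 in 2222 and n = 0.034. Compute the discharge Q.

Q = 2.86 m³/s

Flow area A = b·y = 2.21 × 2.48 = 5.481 m². Wetted perimeter P = b + 2y = 2.21 + 2×2.48 = 7.17 m.
Hydraulic radius R = A/P = 5.481/7.17 = 0.7644 m.
Manning's equation: Q = (1/n) A R^(2/3) S^(1/2) = (1/0.034) × 5.481 × 0.7644^(2/3) × 0.00045^(1/2) = 2.86 m³/s.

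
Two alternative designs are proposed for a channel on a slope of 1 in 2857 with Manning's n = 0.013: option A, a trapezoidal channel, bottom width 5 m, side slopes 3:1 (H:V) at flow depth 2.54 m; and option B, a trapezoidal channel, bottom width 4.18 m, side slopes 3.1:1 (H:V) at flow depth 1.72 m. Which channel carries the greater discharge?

Channel A: With bottom width b = 5 m and side slope z = 3: A = (b + zy)y = (5 + 3×2.54)×2.54 = 32.05 m²; P = b + 2y√(1+z²) = 5 + 2×2.54×3.162 = 21.06 m. Hydraulic radius R = A/P = 32.05/21.06 = 1.522 m. Q_A = (1/0.013)·32.05·1.522^(2/3)·√0.00035 = 61.03 m³/s.
Channel B: With bottom width b = 4.18 m and side slope z = 3.1: A = (b + zy)y = (4.18 + 3.1×1.72)×1.72 = 16.36 m²; P = b + 2y√(1+z²) = 4.18 + 2×1.72×3.257 = 15.39 m. Hydraulic radius R = A/P = 16.36/15.39 = 1.063 m. Q_B = (1/0.013)·16.36·1.063^(2/3)·√0.00035 = 24.53 m³/s.
Q_A = 61.03 m³/s vs Q_B = 24.53 m³/s, so channel A carries more.

channel A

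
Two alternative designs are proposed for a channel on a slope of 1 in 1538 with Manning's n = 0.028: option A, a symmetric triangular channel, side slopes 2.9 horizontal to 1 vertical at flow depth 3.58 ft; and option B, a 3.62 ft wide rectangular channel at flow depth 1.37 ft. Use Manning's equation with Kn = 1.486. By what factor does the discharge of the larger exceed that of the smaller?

12.6

Channel A: For a triangular section with side slope z = 2.9: A = zy² = 2.9×3.58² = 37.17 ft²; P = 2y√(1+z²) = 2×3.58×3.068 = 21.96 ft. Hydraulic radius R = A/P = 37.17/21.96 = 1.692 ft. Q_A = (1.486/0.028)·37.17·1.692^(2/3)·√0.0006502 = 71.43 ft³/s.
Channel B: Flow area A = b·y = 3.62 × 1.37 = 4.959 ft². Wetted perimeter P = b + 2y = 3.62 + 2×1.37 = 6.36 ft. Hydraulic radius R = A/P = 4.959/6.36 = 0.7798 ft. Q_B = (1.486/0.028)·4.959·0.7798^(2/3)·√0.0006502 = 5.686 ft³/s.
The larger discharge is 71.43 ft³/s and the smaller is 5.686 ft³/s; the ratio is 12.6.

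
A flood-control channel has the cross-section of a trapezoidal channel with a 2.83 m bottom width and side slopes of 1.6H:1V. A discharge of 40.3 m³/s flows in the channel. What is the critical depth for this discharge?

At critical depth, Q² T / (g A³) = 1, i.e. A³/T = Q²/g = 40.3²/9.81 = 165.6.
Try y = 1.62 m: A³/T = 84.56 — too small.
Try y = 2.13 m: A³/T = 243.2 — too large.
Try y = 1.93 m: A³/T = 165.4 — matches.

y_c = 1.93 m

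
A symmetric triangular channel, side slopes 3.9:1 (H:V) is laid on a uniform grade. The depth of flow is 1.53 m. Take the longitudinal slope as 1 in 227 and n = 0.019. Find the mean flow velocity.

V = 2.86 m/s

For a triangular section with side slope z = 3.9: A = zy² = 3.9×1.53² = 9.13 m²; P = 2y√(1+z²) = 2×1.53×4.026 = 12.32 m.
Hydraulic radius R = A/P = 9.13/12.32 = 0.741 m.
From Manning's equation, V = (1/n) R^(2/3) S^(1/2) = (1/0.019) × 0.741^(2/3) × 0.004405^(1/2) = 2.86 m/s.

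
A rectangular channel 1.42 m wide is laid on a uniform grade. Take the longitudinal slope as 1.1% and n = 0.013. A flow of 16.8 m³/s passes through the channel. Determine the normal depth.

y_n = 2.22 m

Manning's equation rearranged: A R^(2/3) = nQ / (1·√S) = 0.013 × 16.8 / (√0.011) = 2.082.
Try y = 1.96 m: A R^(2/3) = 1.803 — short.
Try y = 2.5 m: A R^(2/3) = 2.392 — over.
Try y = 2.22 m: A R^(2/3) = 2.085 — ≈ 2.082.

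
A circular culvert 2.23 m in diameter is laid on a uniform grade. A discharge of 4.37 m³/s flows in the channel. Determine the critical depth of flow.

y_c = 0.968 m

At critical depth, Q² T / (g A³) = 1, i.e. A³/T = Q²/g = 4.37²/9.81 = 1.947.
Trying y = 0.816 m: A³/T = 1.009 — low.
Trying y = 1.17 m: A³/T = 4.014 — high.
Trying y = 0.968 m: A³/T = 1.945 — close enough.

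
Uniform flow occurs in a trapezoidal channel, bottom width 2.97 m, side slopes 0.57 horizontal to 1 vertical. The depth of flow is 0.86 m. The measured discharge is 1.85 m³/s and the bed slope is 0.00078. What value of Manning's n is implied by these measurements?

n = 0.032

With bottom width b = 2.97 m and side slope z = 0.57: A = (b + zy)y = (2.97 + 0.57×0.86)×0.86 = 2.976 m²; P = b + 2y√(1+z²) = 2.97 + 2×0.86×1.151 = 4.95 m.
Hydraulic radius R = A/P = 2.976/4.95 = 0.6012 m.
Rearranging Manning's equation: n = (1/Q) A R^(2/3) S^(1/2) = (1/1.85) × 2.976 × 0.6012^(2/3) × √0.00078 = 0.032.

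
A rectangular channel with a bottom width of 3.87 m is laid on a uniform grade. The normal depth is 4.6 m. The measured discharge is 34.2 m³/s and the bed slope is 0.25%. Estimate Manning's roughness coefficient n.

Flow area A = b·y = 3.87 × 4.6 = 17.8 m². Wetted perimeter P = b + 2y = 3.87 + 2×4.6 = 13.07 m.
Hydraulic radius R = A/P = 17.8/13.07 = 1.362 m.
Rearranging Manning's equation: n = (1/Q) A R^(2/3) S^(1/2) = (1/34.2) × 17.8 × 1.362^(2/3) × √0.0025 = 0.032.

n = 0.032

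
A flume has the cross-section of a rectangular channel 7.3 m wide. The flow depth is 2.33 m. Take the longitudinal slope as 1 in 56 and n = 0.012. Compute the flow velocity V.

V = 14.1 m/s

Flow area A = b·y = 7.3 × 2.33 = 17.01 m². Wetted perimeter P = b + 2y = 7.3 + 2×2.33 = 11.96 m.
Hydraulic radius R = A/P = 17.01/11.96 = 1.422 m.
From Manning's equation, V = (1/n) R^(2/3) S^(1/2) = (1/0.012) × 1.422^(2/3) × 0.01786^(1/2) = 14.1 m/s.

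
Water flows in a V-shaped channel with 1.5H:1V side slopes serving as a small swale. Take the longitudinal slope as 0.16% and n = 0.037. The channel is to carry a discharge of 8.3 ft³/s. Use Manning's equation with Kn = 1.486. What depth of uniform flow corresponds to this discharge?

y_n = 1.98 ft

Manning's equation rearranged: A R^(2/3) = nQ / (1.486·√S) = 0.037 × 8.3 / (1.486 × √0.0016) = 5.167.
Trying y = 1.44 ft: A R^(2/3) = 2.21 — low.
Trying y = 2.22 ft: A R^(2/3) = 7.011 — high.
Trying y = 1.98 ft: A R^(2/3) = 5.167 — close enough.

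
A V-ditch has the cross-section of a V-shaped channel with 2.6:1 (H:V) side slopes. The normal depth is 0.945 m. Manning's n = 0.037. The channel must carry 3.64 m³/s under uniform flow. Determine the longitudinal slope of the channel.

For a triangular section with side slope z = 2.6: A = zy² = 2.6×0.945² = 2.322 m²; P = 2y√(1+z²) = 2×0.945×2.786 = 5.265 m.
Hydraulic radius R = A/P = 2.322/5.265 = 0.441 m.
From Manning's equation, S = [nQ / (1 A R^(2/3))]² = [0.037 × 3.64 / (1 × 2.322 × 0.441^(2/3))]² = 0.01.

S = 0.01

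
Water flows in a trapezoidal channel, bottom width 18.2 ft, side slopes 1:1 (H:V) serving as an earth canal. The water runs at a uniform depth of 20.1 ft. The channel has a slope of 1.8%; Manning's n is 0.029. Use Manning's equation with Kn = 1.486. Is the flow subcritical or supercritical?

With bottom width b = 18.2 ft and side slope z = 1: A = (b + zy)y = (18.2 + 1×20.1)×20.1 = 769.8 ft²; P = b + 2y√(1+z²) = 18.2 + 2×20.1×1.414 = 75.05 ft.
Hydraulic radius R = A/P = 769.8/75.05 = 10.26 ft.
V = (1.486/n) R^(2/3) √S = (1.486/0.029) × 10.26^(2/3) × √0.018 = 32.45 ft/s. Hydraulic depth D_h = A/T = 769.8/58.4 = 13.18 ft.
Froude number Fr = V/√(g·D_h) = 32.45/√(32.2×13.18) = 1.58, which is greater than 1, so the flow is supercritical.

supercritical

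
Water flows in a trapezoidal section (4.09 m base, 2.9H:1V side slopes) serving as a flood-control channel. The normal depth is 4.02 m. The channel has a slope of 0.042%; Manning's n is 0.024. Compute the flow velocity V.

V = 1.45 m/s

With bottom width b = 4.09 m and side slope z = 2.9: A = (b + zy)y = (4.09 + 2.9×4.02)×4.02 = 63.31 m²; P = b + 2y√(1+z²) = 4.09 + 2×4.02×3.068 = 28.75 m.
Hydraulic radius R = A/P = 63.31/28.75 = 2.202 m.
From Manning's equation, V = (1/n) R^(2/3) S^(1/2) = (1/0.024) × 2.202^(2/3) × 0.00042^(1/2) = 1.45 m/s.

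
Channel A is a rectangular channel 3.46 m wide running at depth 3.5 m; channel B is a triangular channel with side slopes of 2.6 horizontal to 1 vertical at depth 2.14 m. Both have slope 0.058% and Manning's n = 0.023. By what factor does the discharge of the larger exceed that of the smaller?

Channel A: Flow area A = b·y = 3.46 × 3.5 = 12.11 m². Wetted perimeter P = b + 2y = 3.46 + 2×3.5 = 10.46 m. Hydraulic radius R = A/P = 12.11/10.46 = 1.158 m. Q_A = (1/0.023)·12.11·1.158^(2/3)·√0.00058 = 13.98 m³/s.
Channel B: For a triangular section with side slope z = 2.6: A = zy² = 2.6×2.14² = 11.91 m²; P = 2y√(1+z²) = 2×2.14×2.786 = 11.92 m. Hydraulic radius R = A/P = 11.91/11.92 = 0.9987 m. Q_B = (1/0.023)·11.91·0.9987^(2/3)·√0.00058 = 12.46 m³/s.
The larger discharge is 13.98 m³/s and the smaller is 12.46 m³/s; the ratio is 1.12.

1.12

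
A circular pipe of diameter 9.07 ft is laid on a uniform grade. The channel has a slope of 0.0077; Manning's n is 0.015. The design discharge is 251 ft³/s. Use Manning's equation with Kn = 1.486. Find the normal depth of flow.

y_n = 3.15 ft

Manning's equation rearranged: A R^(2/3) = nQ / (1.486·√S) = 0.015 × 251 / (1.486 × √0.0077) = 28.87.
At y = 3.8 ft: A R^(2/3) = 40.88 — high.
At y = 3.15 ft: A R^(2/3) = 28.9 — close enough.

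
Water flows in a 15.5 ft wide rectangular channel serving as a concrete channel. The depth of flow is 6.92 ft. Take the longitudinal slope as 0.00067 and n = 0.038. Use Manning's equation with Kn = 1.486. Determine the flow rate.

Flow area A = b·y = 15.5 × 6.92 = 107.3 ft². Wetted perimeter P = b + 2y = 15.5 + 2×6.92 = 29.34 ft.
Hydraulic radius R = A/P = 107.3/29.34 = 3.656 ft.
Manning's equation: Q = (1.486/n) A R^(2/3) S^(1/2) = (1.486/0.038) × 107.3 × 3.656^(2/3) × 0.00067^(1/2) = 258 ft³/s.

Q = 258 ft³/s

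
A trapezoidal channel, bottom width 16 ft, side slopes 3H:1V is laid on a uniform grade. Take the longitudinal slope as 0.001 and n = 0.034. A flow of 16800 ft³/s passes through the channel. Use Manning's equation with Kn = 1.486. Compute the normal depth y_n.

Manning's equation rearranged: A R^(2/3) = nQ / (1.486·√S) = 0.034 × 16800 / (1.486 × √0.001) = 12160.
Trying y = 28.2 ft: A R^(2/3) = 16940 — high.
Trying y = 17.2 ft: A R^(2/3) = 5149 — low.
Trying y = 24.6 ft: A R^(2/3) = 12130 — close enough.

y_n = 24.6 ft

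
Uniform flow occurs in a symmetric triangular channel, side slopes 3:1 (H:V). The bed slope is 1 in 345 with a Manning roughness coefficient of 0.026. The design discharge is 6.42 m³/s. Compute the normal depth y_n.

y_n = 1.22 m

Manning's equation rearranged: A R^(2/3) = nQ / (1·√S) = 0.026 × 6.42 / (√0.002899) = 3.1.
At y = 0.952 m: A R^(2/3) = 1.6 — low.
At y = 1.36 m: A R^(2/3) = 4.143 — high.
At y = 1.22 m: A R^(2/3) = 3.101 — close enough.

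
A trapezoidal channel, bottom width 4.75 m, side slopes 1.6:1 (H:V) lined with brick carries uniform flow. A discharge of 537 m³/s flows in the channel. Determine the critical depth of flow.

y_c = 6.14 m

At critical depth, Q² T / (g A³) = 1, i.e. A³/T = Q²/g = 537²/9.81 = 29400.
At y = 7.39 m: A³/T = 64700 — over.
At y = 4.87 m: A³/T = 11210 — short.
At y = 6.14 m: A³/T = 29370 — close enough.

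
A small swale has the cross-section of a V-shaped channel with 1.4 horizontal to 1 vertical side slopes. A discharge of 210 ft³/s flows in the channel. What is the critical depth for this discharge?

y_c = 4.26 ft

At critical depth, Q² T / (g A³) = 1, i.e. A³/T = Q²/g = 210²/32.2 = 1370.
Trying y = 3.05 ft: A³/T = 258.7 — too small.
Trying y = 5.02 ft: A³/T = 3124 — too large.
Trying y = 4.26 ft: A³/T = 1375 — matches.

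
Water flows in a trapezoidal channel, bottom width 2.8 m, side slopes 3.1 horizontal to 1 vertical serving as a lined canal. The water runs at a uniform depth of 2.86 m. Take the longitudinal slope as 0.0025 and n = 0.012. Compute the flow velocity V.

With bottom width b = 2.8 m and side slope z = 3.1: A = (b + zy)y = (2.8 + 3.1×2.86)×2.86 = 33.36 m²; P = b + 2y√(1+z²) = 2.8 + 2×2.86×3.257 = 21.43 m.
Hydraulic radius R = A/P = 33.36/21.43 = 1.557 m.
From Manning's equation, V = (1/n) R^(2/3) S^(1/2) = (1/0.012) × 1.557^(2/3) × 0.0025^(1/2) = 5.6 m/s.

V = 5.6 m/s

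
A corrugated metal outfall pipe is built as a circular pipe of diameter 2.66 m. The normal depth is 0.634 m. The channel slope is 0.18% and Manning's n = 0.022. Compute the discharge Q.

For a circular section of diameter D = 2.66 m at depth y = 0.634 m, the central angle is θ = 2 arccos(1 − 2y/D) = 2.04 rad. Then A = (D²/8)(θ − sin θ) = 1.016 m² and P = Dθ/2 = 2.713 m.
Hydraulic radius R = A/P = 1.016/2.713 = 0.3743 m.
Manning's equation: Q = (1/n) A R^(2/3) S^(1/2) = (1/0.022) × 1.016 × 0.3743^(2/3) × 0.0018^(1/2) = 1.02 m³/s.

Q = 1.02 m³/s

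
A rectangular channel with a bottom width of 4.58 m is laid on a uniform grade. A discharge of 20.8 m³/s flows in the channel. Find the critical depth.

For a rectangular channel, critical depth y_c = (q²/g)^(1/3) where q = Q/b = 20.8/4.58 = 4.541 m²/s.
So y_c = (4.541²/9.81)^(1/3) = 1.28 m.

y_c = 1.28 m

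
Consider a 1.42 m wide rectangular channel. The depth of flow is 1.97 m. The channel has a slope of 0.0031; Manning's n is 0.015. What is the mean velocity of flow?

Flow area A = b·y = 1.42 × 1.97 = 2.797 m². Wetted perimeter P = b + 2y = 1.42 + 2×1.97 = 5.36 m.
Hydraulic radius R = A/P = 2.797/5.36 = 0.5219 m.
From Manning's equation, V = (1/n) R^(2/3) S^(1/2) = (1/0.015) × 0.5219^(2/3) × 0.0031^(1/2) = 2.41 m/s.

V = 2.41 m/s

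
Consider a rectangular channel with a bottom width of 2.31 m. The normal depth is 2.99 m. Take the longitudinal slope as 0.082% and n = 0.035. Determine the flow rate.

Flow area A = b·y = 2.31 × 2.99 = 6.907 m². Wetted perimeter P = b + 2y = 2.31 + 2×2.99 = 8.29 m.
Hydraulic radius R = A/P = 6.907/8.29 = 0.8332 m.
Manning's equation: Q = (1/n) A R^(2/3) S^(1/2) = (1/0.035) × 6.907 × 0.8332^(2/3) × 0.00082^(1/2) = 5 m³/s.

Q = 5 m³/s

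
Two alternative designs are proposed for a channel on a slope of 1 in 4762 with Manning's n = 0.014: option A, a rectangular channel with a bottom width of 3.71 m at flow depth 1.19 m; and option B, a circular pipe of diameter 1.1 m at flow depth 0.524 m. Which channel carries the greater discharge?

Channel A: Flow area A = b·y = 3.71 × 1.19 = 4.415 m². Wetted perimeter P = b + 2y = 3.71 + 2×1.19 = 6.09 m. Hydraulic radius R = A/P = 4.415/6.09 = 0.7249 m. Q_A = (1/0.014)·4.415·0.7249^(2/3)·√0.00021 = 3.688 m³/s.
Channel B: For a circular section of diameter D = 1.1 m at depth y = 0.524 m, the central angle is θ = 2 arccos(1 − 2y/D) = 3.047 rad. Then A = (D²/8)(θ − sin θ) = 0.4466 m² and P = Dθ/2 = 1.676 m. Hydraulic radius R = A/P = 0.4466/1.676 = 0.2665 m. Q_B = (1/0.014)·0.4466·0.2665^(2/3)·√0.00021 = 0.1914 m³/s.
Q_A = 3.688 m³/s vs Q_B = 0.1914 m³/s, so channel A carries more.

channel A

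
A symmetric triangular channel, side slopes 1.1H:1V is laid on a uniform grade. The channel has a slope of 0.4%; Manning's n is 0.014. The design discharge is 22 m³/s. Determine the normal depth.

y_n = 2.24 m

Manning's equation rearranged: A R^(2/3) = nQ / (1·√S) = 0.014 × 22 / (√0.004) = 4.87.
At y = 1.66 m: A R^(2/3) = 2.19 — short.
At y = 2.61 m: A R^(2/3) = 7.321 — over.
At y = 2.24 m: A R^(2/3) = 4.87 — close enough.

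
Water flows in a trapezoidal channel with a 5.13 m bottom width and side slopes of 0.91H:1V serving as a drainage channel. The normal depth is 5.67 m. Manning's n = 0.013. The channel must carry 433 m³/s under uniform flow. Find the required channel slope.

S = 0.0023

With bottom width b = 5.13 m and side slope z = 0.91: A = (b + zy)y = (5.13 + 0.91×5.67)×5.67 = 58.34 m²; P = b + 2y√(1+z²) = 5.13 + 2×5.67×1.352 = 20.46 m.
Hydraulic radius R = A/P = 58.34/20.46 = 2.851 m.
From Manning's equation, S = [nQ / (1 A R^(2/3))]² = [0.013 × 433 / (1 × 58.34 × 2.851^(2/3))]² = 0.0023.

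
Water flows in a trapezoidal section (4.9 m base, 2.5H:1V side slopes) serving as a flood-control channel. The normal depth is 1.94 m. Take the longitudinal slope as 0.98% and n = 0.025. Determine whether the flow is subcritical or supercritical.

With bottom width b = 4.9 m and side slope z = 2.5: A = (b + zy)y = (4.9 + 2.5×1.94)×1.94 = 18.91 m²; P = b + 2y√(1+z²) = 4.9 + 2×1.94×2.693 = 15.35 m.
Hydraulic radius R = A/P = 18.91/15.35 = 1.232 m.
V = (1/n) R^(2/3) √S = (1/0.025) × 1.232^(2/3) × √0.0098 = 4.552 m/s. Hydraulic depth D_h = A/T = 18.91/14.6 = 1.296 m.
Froude number Fr = V/√(g·D_h) = 4.552/√(9.81×1.296) = 1.28, which is greater than 1, so the flow is supercritical.

supercritical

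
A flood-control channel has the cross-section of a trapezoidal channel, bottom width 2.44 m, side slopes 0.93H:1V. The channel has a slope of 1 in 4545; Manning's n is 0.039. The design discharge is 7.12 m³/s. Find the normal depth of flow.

Manning's equation rearranged: A R^(2/3) = nQ / (1·√S) = 0.039 × 7.12 / (√0.00022) = 18.72.
Trying y = 3.28 m: A R^(2/3) = 24.43 — high.
Trying y = 2.2 m: A R^(2/3) = 10.95 — low.
Trying y = 2.88 m: A R^(2/3) = 18.71 — close enough.

y_n = 2.88 m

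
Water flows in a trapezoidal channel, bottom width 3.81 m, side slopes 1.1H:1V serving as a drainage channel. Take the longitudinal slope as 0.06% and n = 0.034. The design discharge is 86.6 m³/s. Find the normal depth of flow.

y_n = 5.86 m

Manning's equation rearranged: A R^(2/3) = nQ / (1·√S) = 0.034 × 86.6 / (√0.0006) = 120.2.
Trying y = 6.83 m: A R^(2/3) = 168.2 — high.
Trying y = 4.64 m: A R^(2/3) = 73.09 — low.
Trying y = 5.86 m: A R^(2/3) = 120.3 — matches.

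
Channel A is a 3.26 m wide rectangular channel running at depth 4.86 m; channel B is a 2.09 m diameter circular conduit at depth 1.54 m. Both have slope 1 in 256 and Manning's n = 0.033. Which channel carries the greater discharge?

Channel A: Flow area A = b·y = 3.26 × 4.86 = 15.84 m². Wetted perimeter P = b + 2y = 3.26 + 2×4.86 = 12.98 m. Hydraulic radius R = A/P = 15.84/12.98 = 1.221 m. Q_A = (1/0.033)·15.84·1.221^(2/3)·√0.003906 = 34.27 m³/s.
Channel B: For a circular section of diameter D = 2.09 m at depth y = 1.54 m, the central angle is θ = 2 arccos(1 − 2y/D) = 4.129 rad. Then A = (D²/8)(θ − sin θ) = 2.71 m² and P = Dθ/2 = 4.314 m. Hydraulic radius R = A/P = 2.71/4.314 = 0.6281 m. Q_B = (1/0.033)·2.71·0.6281^(2/3)·√0.003906 = 3.764 m³/s.
Q_A = 34.27 m³/s vs Q_B = 3.764 m³/s, so channel A carries more.

channel A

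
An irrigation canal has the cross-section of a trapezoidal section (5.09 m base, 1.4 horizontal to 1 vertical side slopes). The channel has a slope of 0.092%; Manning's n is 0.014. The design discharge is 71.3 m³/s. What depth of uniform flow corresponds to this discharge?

y_n = 2.67 m

Manning's equation rearranged: A R^(2/3) = nQ / (1·√S) = 0.014 × 71.3 / (√0.00092) = 32.91.
At y = 3.15 m: A R^(2/3) = 45.56 — high.
At y = 1.89 m: A R^(2/3) = 17.07 — low.
At y = 2.67 m: A R^(2/3) = 32.92 — ≈ 32.91.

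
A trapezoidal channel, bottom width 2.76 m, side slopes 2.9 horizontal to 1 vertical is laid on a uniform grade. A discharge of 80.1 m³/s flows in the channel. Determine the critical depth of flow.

At critical depth, Q² T / (g A³) = 1, i.e. A³/T = Q²/g = 80.1²/9.81 = 654.
Trying y = 1.88 m: A³/T = 269.3 — short.
Trying y = 2.67 m: A³/T = 1209 — over.
Trying y = 2.32 m: A³/T = 657.7 — matches.

y_c = 2.32 m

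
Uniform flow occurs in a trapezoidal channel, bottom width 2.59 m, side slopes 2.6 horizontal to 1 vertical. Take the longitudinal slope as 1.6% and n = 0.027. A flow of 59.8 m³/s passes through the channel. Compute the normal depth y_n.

Manning's equation rearranged: A R^(2/3) = nQ / (1·√S) = 0.027 × 59.8 / (√0.016) = 12.76.
At y = 2.02 m: A R^(2/3) = 17.33 — over.
At y = 1.76 m: A R^(2/3) = 12.76 — ≈ 12.76.

y_n = 1.76 m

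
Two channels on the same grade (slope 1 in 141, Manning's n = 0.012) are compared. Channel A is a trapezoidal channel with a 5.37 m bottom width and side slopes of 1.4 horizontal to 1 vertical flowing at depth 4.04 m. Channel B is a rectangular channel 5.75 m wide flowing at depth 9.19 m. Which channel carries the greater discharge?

channel B

Channel A: With bottom width b = 5.37 m and side slope z = 1.4: A = (b + zy)y = (5.37 + 1.4×4.04)×4.04 = 44.55 m²; P = b + 2y√(1+z²) = 5.37 + 2×4.04×1.72 = 19.27 m. Hydraulic radius R = A/P = 44.55/19.27 = 2.311 m. Q_A = (1/0.012)·44.55·2.311^(2/3)·√0.007092 = 546.5 m³/s.
Channel B: Flow area A = b·y = 5.75 × 9.19 = 52.84 m². Wetted perimeter P = b + 2y = 5.75 + 2×9.19 = 24.13 m. Hydraulic radius R = A/P = 52.84/24.13 = 2.19 m. Q_B = (1/0.012)·52.84·2.19^(2/3)·√0.007092 = 625.4 m³/s.
Q_A = 546.5 m³/s vs Q_B = 625.4 m³/s, so channel B carries more.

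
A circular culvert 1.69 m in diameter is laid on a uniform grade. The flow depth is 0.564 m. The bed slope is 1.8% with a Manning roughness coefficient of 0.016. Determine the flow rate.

For a circular section of diameter D = 1.69 m at depth y = 0.564 m, the central angle is θ = 2 arccos(1 − 2y/D) = 2.464 rad. Then A = (D²/8)(θ − sin θ) = 0.6556 m² and P = Dθ/2 = 2.082 m.
Hydraulic radius R = A/P = 0.6556/2.082 = 0.3149 m.
Manning's equation: Q = (1/n) A R^(2/3) S^(1/2) = (1/0.016) × 0.6556 × 0.3149^(2/3) × 0.018^(1/2) = 2.54 m³/s.

Q = 2.54 m³/s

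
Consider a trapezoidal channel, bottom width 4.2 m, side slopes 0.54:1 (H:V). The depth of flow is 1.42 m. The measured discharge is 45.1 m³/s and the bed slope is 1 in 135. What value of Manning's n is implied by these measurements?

n = 0.013

With bottom width b = 4.2 m and side slope z = 0.54: A = (b + zy)y = (4.2 + 0.54×1.42)×1.42 = 7.053 m²; P = b + 2y√(1+z²) = 4.2 + 2×1.42×1.136 = 7.428 m.
Hydraulic radius R = A/P = 7.053/7.428 = 0.9495 m.
Rearranging Manning's equation: n = (1/Q) A R^(2/3) S^(1/2) = (1/45.1) × 7.053 × 0.9495^(2/3) × √0.007407 = 0.013.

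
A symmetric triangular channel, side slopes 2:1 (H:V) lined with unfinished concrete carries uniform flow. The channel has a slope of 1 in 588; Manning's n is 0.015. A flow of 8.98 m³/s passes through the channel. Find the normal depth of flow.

y_n = 1.47 m

Manning's equation rearranged: A R^(2/3) = nQ / (1·√S) = 0.015 × 8.98 / (√0.001701) = 3.266.
Trying y = 1.06 m: A R^(2/3) = 1.366 — too small.
Trying y = 1.47 m: A R^(2/3) = 3.268 — close enough.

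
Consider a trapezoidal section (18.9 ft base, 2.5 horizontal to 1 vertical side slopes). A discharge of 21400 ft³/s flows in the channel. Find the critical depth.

At critical depth, Q² T / (g A³) = 1, i.e. A³/T = Q²/g = 21400²/32.2 = 14220000.
Try y = 14.2 ft: A³/T = 5127000 — short.
Try y = 18.1 ft: A³/T = 14310000 — close enough.

y_c = 18.1 ft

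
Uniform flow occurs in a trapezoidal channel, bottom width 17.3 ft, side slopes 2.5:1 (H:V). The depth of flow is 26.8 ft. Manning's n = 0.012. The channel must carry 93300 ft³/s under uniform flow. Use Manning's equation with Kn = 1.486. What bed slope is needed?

With bottom width b = 17.3 ft and side slope z = 2.5: A = (b + zy)y = (17.3 + 2.5×26.8)×26.8 = 2259 ft²; P = b + 2y√(1+z²) = 17.3 + 2×26.8×2.693 = 161.6 ft.
Hydraulic radius R = A/P = 2259/161.6 = 13.98 ft.
From Manning's equation, S = [nQ / (1.486 A R^(2/3))]² = [0.012 × 93300 / (1.486 × 2259 × 13.98^(2/3))]² = 0.0033.

S = 0.0033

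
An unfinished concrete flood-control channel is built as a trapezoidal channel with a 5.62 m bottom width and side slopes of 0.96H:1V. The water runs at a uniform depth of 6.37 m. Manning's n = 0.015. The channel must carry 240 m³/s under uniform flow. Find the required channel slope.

S = 0.00049

With bottom width b = 5.62 m and side slope z = 0.96: A = (b + zy)y = (5.62 + 0.96×6.37)×6.37 = 74.75 m²; P = b + 2y√(1+z²) = 5.62 + 2×6.37×1.386 = 23.28 m.
Hydraulic radius R = A/P = 74.75/23.28 = 3.211 m.
From Manning's equation, S = [nQ / (1 A R^(2/3))]² = [0.015 × 240 / (1 × 74.75 × 3.211^(2/3))]² = 0.00049.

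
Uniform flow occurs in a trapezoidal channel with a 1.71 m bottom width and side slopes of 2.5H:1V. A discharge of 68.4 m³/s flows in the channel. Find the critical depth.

At critical depth, Q² T / (g A³) = 1, i.e. A³/T = Q²/g = 68.4²/9.81 = 476.9.
At y = 1.74 m: A³/T = 112.6 — short.
At y = 2.99 m: A³/T = 1243 — over.
At y = 2.42 m: A³/T = 479.6 — matches.

y_c = 2.42 m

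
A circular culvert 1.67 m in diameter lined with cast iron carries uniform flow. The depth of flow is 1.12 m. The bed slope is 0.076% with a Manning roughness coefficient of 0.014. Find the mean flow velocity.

For a circular section of diameter D = 1.67 m at depth y = 1.12 m, the central angle is θ = 2 arccos(1 − 2y/D) = 3.838 rad. Then A = (D²/8)(θ − sin θ) = 1.562 m² and P = Dθ/2 = 3.205 m.
Hydraulic radius R = A/P = 1.562/3.205 = 0.4873 m.
From Manning's equation, V = (1/n) R^(2/3) S^(1/2) = (1/0.014) × 0.4873^(2/3) × 0.00076^(1/2) = 1.22 m/s.

V = 1.22 m/s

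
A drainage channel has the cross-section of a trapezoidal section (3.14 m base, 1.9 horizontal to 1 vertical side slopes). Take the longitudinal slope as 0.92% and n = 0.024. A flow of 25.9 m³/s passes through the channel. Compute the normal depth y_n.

Manning's equation rearranged: A R^(2/3) = nQ / (1·√S) = 0.024 × 25.9 / (√0.0092) = 6.481.
Try y = 1.6 m: A R^(2/3) = 9.807 — too large.
Try y = 1.3 m: A R^(2/3) = 6.473 — ≈ 6.481.

y_n = 1.3 m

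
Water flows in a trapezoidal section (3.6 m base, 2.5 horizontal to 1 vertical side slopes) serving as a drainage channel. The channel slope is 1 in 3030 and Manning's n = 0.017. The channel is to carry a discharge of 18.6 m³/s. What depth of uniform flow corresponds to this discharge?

y_n = 1.9 m

Manning's equation rearranged: A R^(2/3) = nQ / (1·√S) = 0.017 × 18.6 / (√0.00033) = 17.41.
At y = 1.43 m: A R^(2/3) = 9.62 — low.
At y = 2.11 m: A R^(2/3) = 21.75 — high.
At y = 1.9 m: A R^(2/3) = 17.38 — close enough.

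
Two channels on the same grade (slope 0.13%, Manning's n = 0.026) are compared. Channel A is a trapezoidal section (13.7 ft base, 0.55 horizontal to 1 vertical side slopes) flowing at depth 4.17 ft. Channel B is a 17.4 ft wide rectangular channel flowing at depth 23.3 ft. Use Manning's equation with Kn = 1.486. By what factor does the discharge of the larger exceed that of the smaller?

Channel A: With bottom width b = 13.7 ft and side slope z = 0.55: A = (b + zy)y = (13.7 + 0.55×4.17)×4.17 = 66.69 ft²; P = b + 2y√(1+z²) = 13.7 + 2×4.17×1.141 = 23.22 ft. Hydraulic radius R = A/P = 66.69/23.22 = 2.872 ft. Q_A = (1.486/0.026)·66.69·2.872^(2/3)·√0.0013 = 277.7 ft³/s.
Channel B: Flow area A = b·y = 17.4 × 23.3 = 405.4 ft². Wetted perimeter P = b + 2y = 17.4 + 2×23.3 = 64 ft. Hydraulic radius R = A/P = 405.4/64 = 6.335 ft. Q_B = (1.486/0.026)·405.4·6.335^(2/3)·√0.0013 = 2860 ft³/s.
The larger discharge is 2860 ft³/s and the smaller is 277.7 ft³/s; the ratio is 10.3.

10.3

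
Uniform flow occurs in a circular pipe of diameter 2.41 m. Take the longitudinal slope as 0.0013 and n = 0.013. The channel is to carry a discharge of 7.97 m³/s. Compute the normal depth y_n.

y_n = 1.76 m

Manning's equation rearranged: A R^(2/3) = nQ / (1·√S) = 0.013 × 7.97 / (√0.0013) = 2.874.
Try y = 1.36 m: A R^(2/3) = 1.986 — short.
Try y = 2.04 m: A R^(2/3) = 3.343 — over.
Try y = 1.76 m: A R^(2/3) = 2.875 — matches.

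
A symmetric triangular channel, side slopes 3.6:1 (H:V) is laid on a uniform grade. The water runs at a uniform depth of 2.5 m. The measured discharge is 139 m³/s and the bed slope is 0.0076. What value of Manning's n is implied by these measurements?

n = 0.016

For a triangular section with side slope z = 3.6: A = zy² = 3.6×2.5² = 22.5 m²; P = 2y√(1+z²) = 2×2.5×3.736 = 18.68 m.
Hydraulic radius R = A/P = 22.5/18.68 = 1.204 m.
Rearranging Manning's equation: n = (1/Q) A R^(2/3) S^(1/2) = (1/139) × 22.5 × 1.204^(2/3) × √0.0076 = 0.016.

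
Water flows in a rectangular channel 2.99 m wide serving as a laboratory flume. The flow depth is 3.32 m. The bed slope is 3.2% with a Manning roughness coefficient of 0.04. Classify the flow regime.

subcritical

Flow area A = b·y = 2.99 × 3.32 = 9.927 m². Wetted perimeter P = b + 2y = 2.99 + 2×3.32 = 9.63 m.
Hydraulic radius R = A/P = 9.927/9.63 = 1.031 m.
V = (1/n) R^(2/3) √S = (1/0.04) × 1.031^(2/3) × √0.032 = 4.564 m/s. Hydraulic depth D_h = A/T = 9.927/2.99 = 3.32 m.
Froude number Fr = V/√(g·D_h) = 4.564/√(9.81×3.32) = 0.8, which is less than 1, so the flow is subcritical.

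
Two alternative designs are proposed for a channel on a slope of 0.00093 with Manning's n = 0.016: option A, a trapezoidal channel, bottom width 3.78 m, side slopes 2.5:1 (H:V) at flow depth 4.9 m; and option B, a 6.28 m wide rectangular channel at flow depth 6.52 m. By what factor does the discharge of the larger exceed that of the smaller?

Channel A: With bottom width b = 3.78 m and side slope z = 2.5: A = (b + zy)y = (3.78 + 2.5×4.9)×4.9 = 78.55 m²; P = b + 2y√(1+z²) = 3.78 + 2×4.9×2.693 = 30.17 m. Hydraulic radius R = A/P = 78.55/30.17 = 2.604 m. Q_A = (1/0.016)·78.55·2.604^(2/3)·√0.00093 = 283.3 m³/s.
Channel B: Flow area A = b·y = 6.28 × 6.52 = 40.95 m². Wetted perimeter P = b + 2y = 6.28 + 2×6.52 = 19.32 m. Hydraulic radius R = A/P = 40.95/19.32 = 2.119 m. Q_B = (1/0.016)·40.95·2.119^(2/3)·√0.00093 = 128.8 m³/s.
The larger discharge is 283.3 m³/s and the smaller is 128.8 m³/s; the ratio is 2.2.

2.2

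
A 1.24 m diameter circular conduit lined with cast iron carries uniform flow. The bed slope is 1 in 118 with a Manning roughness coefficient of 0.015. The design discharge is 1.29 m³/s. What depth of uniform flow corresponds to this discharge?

Manning's equation rearranged: A R^(2/3) = nQ / (1·√S) = 0.015 × 1.29 / (√0.008475) = 0.2102.
At y = 0.453 m: A R^(2/3) = 0.1576 — too small.
At y = 0.659 m: A R^(2/3) = 0.3063 — too large.
At y = 0.53 m: A R^(2/3) = 0.2102 — close enough.

y_n = 0.53 m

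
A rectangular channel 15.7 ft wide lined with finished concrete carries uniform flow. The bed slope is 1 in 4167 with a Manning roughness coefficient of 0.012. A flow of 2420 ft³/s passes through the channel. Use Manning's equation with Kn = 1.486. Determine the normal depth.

y_n = 24.5 ft

Manning's equation rearranged: A R^(2/3) = nQ / (1.486·√S) = 0.012 × 2420 / (1.486 × √0.00024) = 1262.
Trying y = 18.2 ft: A R^(2/3) = 888.6 — low.
Trying y = 24.5 ft: A R^(2/3) = 1262 — ≈ 1262.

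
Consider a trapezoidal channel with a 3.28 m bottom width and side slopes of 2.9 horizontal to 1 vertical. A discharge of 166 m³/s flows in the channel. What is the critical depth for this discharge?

At critical depth, Q² T / (g A³) = 1, i.e. A³/T = Q²/g = 166²/9.81 = 2809.
Try y = 2.83 m: A³/T = 1744 — low.
Try y = 3.73 m: A³/T = 5835 — high.
Try y = 3.16 m: A³/T = 2814 — matches.

y_c = 3.16 m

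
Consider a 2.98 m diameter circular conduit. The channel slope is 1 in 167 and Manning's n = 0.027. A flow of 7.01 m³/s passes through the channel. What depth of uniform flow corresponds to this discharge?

Manning's equation rearranged: A R^(2/3) = nQ / (1·√S) = 0.027 × 7.01 / (√0.005988) = 2.446.
At y = 1.63 m: A R^(2/3) = 3.327 — high.
At y = 1.19 m: A R^(2/3) = 1.926 — low.
At y = 1.36 m: A R^(2/3) = 2.447 — ≈ 2.446.

y_n = 1.36 m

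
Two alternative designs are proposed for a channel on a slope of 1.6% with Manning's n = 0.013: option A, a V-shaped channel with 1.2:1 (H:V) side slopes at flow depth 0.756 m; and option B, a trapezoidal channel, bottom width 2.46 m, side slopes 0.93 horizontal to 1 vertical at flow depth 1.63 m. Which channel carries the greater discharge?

Channel A: For a triangular section with side slope z = 1.2: A = zy² = 1.2×0.756² = 0.6858 m²; P = 2y√(1+z²) = 2×0.756×1.562 = 2.362 m. Hydraulic radius R = A/P = 0.6858/2.362 = 0.2904 m. Q_A = (1/0.013)·0.6858·0.2904^(2/3)·√0.016 = 2.926 m³/s.
Channel B: With bottom width b = 2.46 m and side slope z = 0.93: A = (b + zy)y = (2.46 + 0.93×1.63)×1.63 = 6.481 m²; P = b + 2y√(1+z²) = 2.46 + 2×1.63×1.366 = 6.912 m. Hydraulic radius R = A/P = 6.481/6.912 = 0.9376 m. Q_B = (1/0.013)·6.481·0.9376^(2/3)·√0.016 = 60.41 m³/s.
Q_A = 2.926 m³/s vs Q_B = 60.41 m³/s, so channel B carries more.

channel B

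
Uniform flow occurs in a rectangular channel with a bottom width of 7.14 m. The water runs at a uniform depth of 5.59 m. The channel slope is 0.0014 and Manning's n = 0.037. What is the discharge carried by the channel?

Flow area A = b·y = 7.14 × 5.59 = 39.91 m². Wetted perimeter P = b + 2y = 7.14 + 2×5.59 = 18.32 m.
Hydraulic radius R = A/P = 39.91/18.32 = 2.179 m.
Manning's equation: Q = (1/n) A R^(2/3) S^(1/2) = (1/0.037) × 39.91 × 2.179^(2/3) × 0.0014^(1/2) = 67.8 m³/s.

Q = 67.8 m³/s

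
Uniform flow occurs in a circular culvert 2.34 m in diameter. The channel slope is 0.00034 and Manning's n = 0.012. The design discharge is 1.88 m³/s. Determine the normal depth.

y_n = 1.04 m

Manning's equation rearranged: A R^(2/3) = nQ / (1·√S) = 0.012 × 1.88 / (√0.00034) = 1.223.
Trying y = 0.877 m: A R^(2/3) = 0.899 — low.
Trying y = 1.04 m: A R^(2/3) = 1.226 — ≈ 1.223.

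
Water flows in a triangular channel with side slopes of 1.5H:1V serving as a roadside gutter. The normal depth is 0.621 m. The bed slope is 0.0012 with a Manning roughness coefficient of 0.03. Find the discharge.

Q = 0.271 m³/s

For a triangular section with side slope z = 1.5: A = zy² = 1.5×0.621² = 0.5785 m²; P = 2y√(1+z²) = 2×0.621×1.803 = 2.239 m.
Hydraulic radius R = A/P = 0.5785/2.239 = 0.2584 m.
Manning's equation: Q = (1/n) A R^(2/3) S^(1/2) = (1/0.03) × 0.5785 × 0.2584^(2/3) × 0.0012^(1/2) = 0.271 m³/s.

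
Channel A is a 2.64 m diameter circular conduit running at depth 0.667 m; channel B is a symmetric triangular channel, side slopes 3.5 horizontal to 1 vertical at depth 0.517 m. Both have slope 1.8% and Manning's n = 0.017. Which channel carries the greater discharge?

Channel A: For a circular section of diameter D = 2.64 m at depth y = 0.667 m, the central angle is θ = 2 arccos(1 − 2y/D) = 2.107 rad. Then A = (D²/8)(θ − sin θ) = 1.086 m² and P = Dθ/2 = 2.781 m. Hydraulic radius R = A/P = 1.086/2.781 = 0.3906 m. Q_A = (1/0.017)·1.086·0.3906^(2/3)·√0.018 = 4.581 m³/s.
Channel B: For a triangular section with side slope z = 3.5: A = zy² = 3.5×0.517² = 0.9355 m²; P = 2y√(1+z²) = 2×0.517×3.64 = 3.764 m. Hydraulic radius R = A/P = 0.9355/3.764 = 0.2486 m. Q_B = (1/0.017)·0.9355·0.2486^(2/3)·√0.018 = 2.919 m³/s.
Q_A = 4.581 m³/s vs Q_B = 2.919 m³/s, so channel A carries more.

channel A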